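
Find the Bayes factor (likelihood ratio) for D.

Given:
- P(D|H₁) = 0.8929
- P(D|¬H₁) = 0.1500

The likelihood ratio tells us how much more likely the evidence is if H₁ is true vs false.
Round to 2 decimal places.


Likelihood Ratio (LR) = P(D|H₁) / P(D|¬H₁)

LR = 0.8929 / 0.1500
   = 5.95

The evidence is 5.95 times more likely if H₁ is true than if H₁ is false.
LR > 1, so observing D raises the odds in favor of H₁.


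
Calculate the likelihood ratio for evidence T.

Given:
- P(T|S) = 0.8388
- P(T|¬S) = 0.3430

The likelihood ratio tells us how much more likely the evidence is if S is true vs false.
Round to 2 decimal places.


Likelihood Ratio (LR) = P(T|S) / P(T|¬S)

LR = 0.8388 / 0.3430
   = 2.45

The evidence is 2.45 times more likely if S is true than if S is false.
LR > 1, so observing T raises the odds in favor of S.


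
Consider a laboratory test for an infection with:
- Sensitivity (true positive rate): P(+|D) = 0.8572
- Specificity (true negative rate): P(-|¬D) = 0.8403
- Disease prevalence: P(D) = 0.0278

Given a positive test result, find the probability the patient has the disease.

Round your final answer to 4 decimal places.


Let D = has disease, + = positive test

Given:
- P(D) = 0.0278 (prevalence)
- P(+|D) = 0.8572 (sensitivity)
- P(-|¬D) = 0.8403 (specificity)
- P(+|¬D) = 0.1597 (false positive rate = 1 - specificity)

Step 1: Find P(+)
P(+) = P(+|D)P(D) + P(+|¬D)P(¬D)
     = 0.8572 × 0.0278 + 0.1597 × 0.9722
     = 0.02383016 + 0.15526034
     = 0.17909050

Step 2: Apply Bayes' theorem for P(D|+)
P(D|+) = P(+|D)P(D) / P(+)
       = 0.02383016 / 0.17909050
       = 0.1331


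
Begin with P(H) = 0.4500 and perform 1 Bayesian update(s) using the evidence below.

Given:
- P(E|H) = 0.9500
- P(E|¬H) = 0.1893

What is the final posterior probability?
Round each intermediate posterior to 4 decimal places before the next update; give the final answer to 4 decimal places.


Sequential Bayesian updating:

Initial prior: P(H) = 0.4500

Update 1:
  P(E) = 0.9500 × 0.4500 + 0.1893 × 0.5500 = 0.42750000 + 0.10411500 = 0.53161500
  P(H|E) = 0.42750000 / 0.53161500 = 0.8042

Final posterior: 0.8042


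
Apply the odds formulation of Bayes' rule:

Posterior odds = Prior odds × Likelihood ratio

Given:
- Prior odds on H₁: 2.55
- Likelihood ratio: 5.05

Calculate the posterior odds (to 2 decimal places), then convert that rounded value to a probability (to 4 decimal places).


Step 1: Calculate posterior odds
Posterior odds = Prior odds × LR
               = 2.55 × 5.05
               = 12.88

Step 2: Convert to probability
P(H₁|E) = Posterior odds / (1 + Posterior odds)
       = 12.88 / (1 + 12.88)
       = 12.88 / 13.88
       = 0.9280

The evidence increased P(H₁) from 0.7183 to 0.9280.


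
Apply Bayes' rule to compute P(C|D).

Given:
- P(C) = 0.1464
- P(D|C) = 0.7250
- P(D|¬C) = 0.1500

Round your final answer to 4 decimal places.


Bayes' theorem: P(C|D) = P(D|C) × P(C) / P(D)

Step 1: Calculate P(D) using law of total probability
P(D) = P(D|C)P(C) + P(D|¬C)P(¬C)
     = 0.7250 × 0.1464 + 0.1500 × 0.8536
     = 0.10614000 + 0.12804000
     = 0.23418000

Step 2: Apply Bayes' theorem
P(C|D) = P(D|C) × P(C) / P(D)
       = 0.10614000 / 0.23418000
       = 0.4532


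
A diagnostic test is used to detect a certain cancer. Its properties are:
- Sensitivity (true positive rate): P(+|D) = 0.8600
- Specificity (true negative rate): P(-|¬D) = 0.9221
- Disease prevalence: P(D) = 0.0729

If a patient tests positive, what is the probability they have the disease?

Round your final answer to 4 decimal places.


Let D = has disease, + = positive test

Given:
- P(D) = 0.0729 (prevalence)
- P(+|D) = 0.8600 (sensitivity)
- P(-|¬D) = 0.9221 (specificity)
- P(+|¬D) = 0.0779 (false positive rate = 1 - specificity)

Step 1: Find P(+)
P(+) = P(+|D)P(D) + P(+|¬D)P(¬D)
     = 0.8600 × 0.0729 + 0.0779 × 0.9271
     = 0.06269400 + 0.07222109
     = 0.13491509

Step 2: Apply Bayes' theorem for P(D|+)
P(D|+) = P(+|D)P(D) / P(+)
       = 0.06269400 / 0.13491509
       = 0.4647


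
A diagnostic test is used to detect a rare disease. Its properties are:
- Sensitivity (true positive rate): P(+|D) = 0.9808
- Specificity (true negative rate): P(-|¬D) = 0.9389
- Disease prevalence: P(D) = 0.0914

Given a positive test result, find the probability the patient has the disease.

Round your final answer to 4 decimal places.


Let D = has disease, + = positive test

Given:
- P(D) = 0.0914 (prevalence)
- P(+|D) = 0.9808 (sensitivity)
- P(-|¬D) = 0.9389 (specificity)
- P(+|¬D) = 0.0611 (false positive rate = 1 - specificity)

Step 1: Find P(+)
P(+) = P(+|D)P(D) + P(+|¬D)P(¬D)
     = 0.9808 × 0.0914 + 0.0611 × 0.9086
     = 0.08964512 + 0.05551546
     = 0.14516058

Step 2: Apply Bayes' theorem for P(D|+)
P(D|+) = P(+|D)P(D) / P(+)
       = 0.08964512 / 0.14516058
       = 0.6176


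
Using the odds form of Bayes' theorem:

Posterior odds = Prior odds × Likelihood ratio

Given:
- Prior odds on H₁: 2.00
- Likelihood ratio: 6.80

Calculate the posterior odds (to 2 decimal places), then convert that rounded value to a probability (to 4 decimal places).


Step 1: Calculate posterior odds
Posterior odds = Prior odds × LR
               = 2.00 × 6.80
               = 13.60

Step 2: Convert to probability
P(H₁|E) = Posterior odds / (1 + Posterior odds)
       = 13.60 / (1 + 13.60)
       = 13.60 / 14.60
       = 0.9315

The evidence increased P(H₁) from 0.6667 to 0.9315.


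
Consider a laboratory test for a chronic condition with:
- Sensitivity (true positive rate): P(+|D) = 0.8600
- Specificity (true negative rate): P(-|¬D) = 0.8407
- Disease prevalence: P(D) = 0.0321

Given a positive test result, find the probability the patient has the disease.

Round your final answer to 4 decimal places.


Let D = has disease, + = positive test

Given:
- P(D) = 0.0321 (prevalence)
- P(+|D) = 0.8600 (sensitivity)
- P(-|¬D) = 0.8407 (specificity)
- P(+|¬D) = 0.1593 (false positive rate = 1 - specificity)

Step 1: Find P(+)
P(+) = P(+|D)P(D) + P(+|¬D)P(¬D)
     = 0.8600 × 0.0321 + 0.1593 × 0.9679
     = 0.02760600 + 0.15418647
     = 0.18179247

Step 2: Apply Bayes' theorem for P(D|+)
P(D|+) = P(+|D)P(D) / P(+)
       = 0.02760600 / 0.18179247
       = 0.1519


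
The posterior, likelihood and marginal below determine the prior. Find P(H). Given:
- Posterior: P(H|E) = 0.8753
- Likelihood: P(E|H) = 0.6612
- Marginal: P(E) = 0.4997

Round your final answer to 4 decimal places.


From Bayes' theorem: P(H|E) = P(E|H) × P(H) / P(E)

Rearranging for P(H):
P(H) = P(H|E) × P(E) / P(E|H)
     = 0.8753 × 0.4997 / 0.6612
     = 0.43738741 / 0.6612
     = 0.6615


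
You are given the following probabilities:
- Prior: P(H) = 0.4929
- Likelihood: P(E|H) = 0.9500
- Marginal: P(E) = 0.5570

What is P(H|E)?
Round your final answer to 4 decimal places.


Using Bayes' theorem:

P(H|E) = P(E|H) × P(H) / P(E)
       = 0.9500 × 0.4929 / 0.5570
       = 0.46825500 / 0.5570
       = 0.8407

The evidence strengthens our belief in H.
Prior: 0.4929 → Posterior: 0.8407


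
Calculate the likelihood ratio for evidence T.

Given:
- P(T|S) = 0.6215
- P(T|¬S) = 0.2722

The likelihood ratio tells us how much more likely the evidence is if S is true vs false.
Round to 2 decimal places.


Likelihood Ratio (LR) = P(T|S) / P(T|¬S)

LR = 0.6215 / 0.2722
   = 2.28

The evidence is 2.28 times more likely if S is true than if S is false.
LR > 1, so observing T raises the odds in favor of S.


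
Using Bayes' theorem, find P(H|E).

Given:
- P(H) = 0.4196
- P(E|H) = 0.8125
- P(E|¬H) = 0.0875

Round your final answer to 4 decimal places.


Bayes' theorem: P(H|E) = P(E|H) × P(H) / P(E)

Step 1: Calculate P(E) using law of total probability
P(E) = P(E|H)P(H) + P(E|¬H)P(¬H)
     = 0.8125 × 0.4196 + 0.0875 × 0.5804
     = 0.34092500 + 0.05078500
     = 0.39171000

Step 2: Apply Bayes' theorem
P(H|E) = P(E|H) × P(H) / P(E)
       = 0.34092500 / 0.39171000
       = 0.8704


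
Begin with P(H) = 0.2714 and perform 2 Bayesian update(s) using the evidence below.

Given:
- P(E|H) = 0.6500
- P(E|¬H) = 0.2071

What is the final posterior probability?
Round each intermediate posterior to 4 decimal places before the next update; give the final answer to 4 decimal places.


Sequential Bayesian updating:

Initial prior: P(H) = 0.2714

Update 1:
  P(E) = 0.6500 × 0.2714 + 0.2071 × 0.7286 = 0.17641000 + 0.15089306 = 0.32730306
  P(H|E) = 0.17641000 / 0.32730306 = 0.5390

Update 2:
  P(E) = 0.6500 × 0.5390 + 0.2071 × 0.4610 = 0.35035000 + 0.09547310 = 0.44582310
  P(H|E) = 0.35035000 / 0.44582310 = 0.7858

Final posterior: 0.7858


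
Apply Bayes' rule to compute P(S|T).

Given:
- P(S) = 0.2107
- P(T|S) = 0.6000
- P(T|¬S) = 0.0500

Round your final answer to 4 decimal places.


Bayes' theorem: P(S|T) = P(T|S) × P(S) / P(T)

Step 1: Calculate P(T) using law of total probability
P(T) = P(T|S)P(S) + P(T|¬S)P(¬S)
     = 0.6000 × 0.2107 + 0.0500 × 0.7893
     = 0.12642000 + 0.03946500
     = 0.16588500

Step 2: Apply Bayes' theorem
P(S|T) = P(T|S) × P(S) / P(T)
       = 0.12642000 / 0.16588500
       = 0.7621


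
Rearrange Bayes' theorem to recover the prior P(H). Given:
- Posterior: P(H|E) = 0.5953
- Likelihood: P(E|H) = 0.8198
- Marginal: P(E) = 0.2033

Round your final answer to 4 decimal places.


From Bayes' theorem: P(H|E) = P(E|H) × P(H) / P(E)

Rearranging for P(H):
P(H) = P(H|E) × P(E) / P(E|H)
     = 0.5953 × 0.2033 / 0.8198
     = 0.12102449 / 0.8198
     = 0.1476


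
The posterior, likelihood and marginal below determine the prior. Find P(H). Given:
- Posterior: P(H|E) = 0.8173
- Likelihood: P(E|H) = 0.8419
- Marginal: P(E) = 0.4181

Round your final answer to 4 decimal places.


From Bayes' theorem: P(H|E) = P(E|H) × P(H) / P(E)

Rearranging for P(H):
P(H) = P(H|E) × P(E) / P(E|H)
     = 0.8173 × 0.4181 / 0.8419
     = 0.34171313 / 0.8419
     = 0.4059


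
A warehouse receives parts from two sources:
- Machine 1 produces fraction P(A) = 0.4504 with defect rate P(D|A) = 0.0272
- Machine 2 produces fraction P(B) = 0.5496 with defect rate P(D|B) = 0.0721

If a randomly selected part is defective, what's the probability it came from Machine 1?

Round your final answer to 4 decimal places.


Let A = from Machine 1, D = defective

Given:
- P(A) = 0.4504, P(B) = 0.5496
- P(D|A) = 0.0272, P(D|B) = 0.0721

Step 1: Find P(D)
P(D) = P(D|A)P(A) + P(D|B)P(B)
     = 0.0272 × 0.4504 + 0.0721 × 0.5496
     = 0.01225088 + 0.03962616
     = 0.05187704

Step 2: Apply Bayes' theorem
P(A|D) = P(D|A)P(A) / P(D)
       = 0.01225088 / 0.05187704
       = 0.2362


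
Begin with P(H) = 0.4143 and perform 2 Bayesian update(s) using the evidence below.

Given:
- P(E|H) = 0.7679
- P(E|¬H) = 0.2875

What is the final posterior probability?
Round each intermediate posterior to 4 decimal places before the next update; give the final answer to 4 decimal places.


Sequential Bayesian updating:

Initial prior: P(H) = 0.4143

Update 1:
  P(E) = 0.7679 × 0.4143 + 0.2875 × 0.5857 = 0.31814097 + 0.16838875 = 0.48652972
  P(H|E) = 0.31814097 / 0.48652972 = 0.6539

Update 2:
  P(E) = 0.7679 × 0.6539 + 0.2875 × 0.3461 = 0.50212981 + 0.09950375 = 0.60163356
  P(H|E) = 0.50212981 / 0.60163356 = 0.8346

Final posterior: 0.8346


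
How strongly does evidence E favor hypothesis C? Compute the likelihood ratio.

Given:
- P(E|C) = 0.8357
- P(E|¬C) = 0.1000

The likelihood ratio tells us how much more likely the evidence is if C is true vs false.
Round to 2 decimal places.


Likelihood Ratio (LR) = P(E|C) / P(E|¬C)

LR = 0.8357 / 0.1000
   = 8.36

The evidence is 8.36 times more likely if C is true than if C is false.
Because LR exceeds 1, E is evidence for C.


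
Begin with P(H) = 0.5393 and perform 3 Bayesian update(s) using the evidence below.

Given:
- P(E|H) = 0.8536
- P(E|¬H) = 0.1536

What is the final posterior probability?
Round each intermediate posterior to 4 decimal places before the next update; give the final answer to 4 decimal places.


Sequential Bayesian updating:

Initial prior: P(H) = 0.5393

Update 1:
  P(E) = 0.8536 × 0.5393 + 0.1536 × 0.4607 = 0.46034648 + 0.07076352 = 0.53111000
  P(H|E) = 0.46034648 / 0.53111000 = 0.8668

Update 2:
  P(E) = 0.8536 × 0.8668 + 0.1536 × 0.1332 = 0.73990048 + 0.02045952 = 0.76036000
  P(H|E) = 0.73990048 / 0.76036000 = 0.9731

Update 3:
  P(E) = 0.8536 × 0.9731 + 0.1536 × 0.0269 = 0.83063816 + 0.00413184 = 0.83477000
  P(H|E) = 0.83063816 / 0.83477000 = 0.9951

Final posterior: 0.9951


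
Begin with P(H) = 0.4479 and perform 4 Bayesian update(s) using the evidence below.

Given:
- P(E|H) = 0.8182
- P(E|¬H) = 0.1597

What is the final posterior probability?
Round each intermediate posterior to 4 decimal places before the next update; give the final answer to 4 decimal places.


Sequential Bayesian updating:

Initial prior: P(H) = 0.4479

Update 1:
  P(E) = 0.8182 × 0.4479 + 0.1597 × 0.5521 = 0.36647178 + 0.08817037 = 0.45464215
  P(H|E) = 0.36647178 / 0.45464215 = 0.8061

Update 2:
  P(E) = 0.8182 × 0.8061 + 0.1597 × 0.1939 = 0.65955102 + 0.03096583 = 0.69051685
  P(H|E) = 0.65955102 / 0.69051685 = 0.9552

Update 3:
  P(E) = 0.8182 × 0.9552 + 0.1597 × 0.0448 = 0.78154464 + 0.00715456 = 0.78869920
  P(H|E) = 0.78154464 / 0.78869920 = 0.9909

Update 4:
  P(E) = 0.8182 × 0.9909 + 0.1597 × 0.0091 = 0.81075438 + 0.00145327 = 0.81220765
  P(H|E) = 0.81075438 / 0.81220765 = 0.9982

Final posterior: 0.9982


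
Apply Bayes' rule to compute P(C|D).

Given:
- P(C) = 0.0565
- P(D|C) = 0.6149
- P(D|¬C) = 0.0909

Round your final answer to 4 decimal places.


Bayes' theorem: P(C|D) = P(D|C) × P(C) / P(D)

Step 1: Calculate P(D) using law of total probability
P(D) = P(D|C)P(C) + P(D|¬C)P(¬C)
     = 0.6149 × 0.0565 + 0.0909 × 0.9435
     = 0.03474185 + 0.08576415
     = 0.12050600

Step 2: Apply Bayes' theorem
P(C|D) = P(D|C) × P(C) / P(D)
       = 0.03474185 / 0.12050600
       = 0.2883


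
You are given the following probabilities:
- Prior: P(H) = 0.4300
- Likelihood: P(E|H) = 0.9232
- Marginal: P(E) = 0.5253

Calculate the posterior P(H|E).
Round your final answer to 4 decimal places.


Using Bayes' theorem:

P(H|E) = P(E|H) × P(H) / P(E)
       = 0.9232 × 0.4300 / 0.5253
       = 0.39697600 / 0.5253
       = 0.7557

The evidence strengthens our belief in H.
Prior: 0.4300 → Posterior: 0.7557


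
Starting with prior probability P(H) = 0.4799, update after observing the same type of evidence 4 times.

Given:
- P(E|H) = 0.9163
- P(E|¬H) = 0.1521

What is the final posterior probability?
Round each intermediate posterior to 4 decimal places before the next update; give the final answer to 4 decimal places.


Sequential Bayesian updating:

Initial prior: P(H) = 0.4799

Update 1:
  P(E) = 0.9163 × 0.4799 + 0.1521 × 0.5201 = 0.43973237 + 0.07910721 = 0.51883958
  P(H|E) = 0.43973237 / 0.51883958 = 0.8475

Update 2:
  P(E) = 0.9163 × 0.8475 + 0.1521 × 0.1525 = 0.77656425 + 0.02319525 = 0.79975950
  P(H|E) = 0.77656425 / 0.79975950 = 0.9710

Update 3:
  P(E) = 0.9163 × 0.9710 + 0.1521 × 0.0290 = 0.88972730 + 0.00441090 = 0.89413820
  P(H|E) = 0.88972730 / 0.89413820 = 0.9951

Update 4:
  P(E) = 0.9163 × 0.9951 + 0.1521 × 0.0049 = 0.91181013 + 0.00074529 = 0.91255542
  P(H|E) = 0.91181013 / 0.91255542 = 0.9992

Final posterior: 0.9992


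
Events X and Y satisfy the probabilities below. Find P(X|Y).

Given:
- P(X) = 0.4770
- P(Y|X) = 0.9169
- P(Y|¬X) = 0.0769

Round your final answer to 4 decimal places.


Bayes' theorem: P(X|Y) = P(Y|X) × P(X) / P(Y)

Step 1: Calculate P(Y) using law of total probability
P(Y) = P(Y|X)P(X) + P(Y|¬X)P(¬X)
     = 0.9169 × 0.4770 + 0.0769 × 0.5230
     = 0.43736130 + 0.04021870
     = 0.47758000

Step 2: Apply Bayes' theorem
P(X|Y) = P(Y|X) × P(X) / P(Y)
       = 0.43736130 / 0.47758000
       = 0.9158


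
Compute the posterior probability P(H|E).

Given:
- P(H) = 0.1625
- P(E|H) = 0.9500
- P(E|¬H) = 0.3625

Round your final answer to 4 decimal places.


Bayes' theorem: P(H|E) = P(E|H) × P(H) / P(E)

Step 1: Calculate P(E) using law of total probability
P(E) = P(E|H)P(H) + P(E|¬H)P(¬H)
     = 0.9500 × 0.1625 + 0.3625 × 0.8375
     = 0.15437500 + 0.30359375
     = 0.45796875

Step 2: Apply Bayes' theorem
P(H|E) = P(E|H) × P(H) / P(E)
       = 0.15437500 / 0.45796875
       = 0.3371


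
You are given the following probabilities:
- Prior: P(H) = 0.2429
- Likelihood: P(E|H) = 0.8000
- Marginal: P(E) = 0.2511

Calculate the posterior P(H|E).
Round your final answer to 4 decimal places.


Using Bayes' theorem:

P(H|E) = P(E|H) × P(H) / P(E)
       = 0.8000 × 0.2429 / 0.2511
       = 0.19432000 / 0.2511
       = 0.7739

The evidence strengthens our belief in H.
Prior: 0.2429 → Posterior: 0.7739


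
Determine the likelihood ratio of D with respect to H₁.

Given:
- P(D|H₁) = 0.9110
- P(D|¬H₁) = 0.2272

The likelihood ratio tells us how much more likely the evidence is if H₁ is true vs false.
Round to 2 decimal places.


Likelihood Ratio (LR) = P(D|H₁) / P(D|¬H₁)

LR = 0.9110 / 0.2272
   = 4.01

The evidence is 4.01 times more likely if H₁ is true than if H₁ is false.
LR > 1, so observing D raises the odds in favor of H₁.


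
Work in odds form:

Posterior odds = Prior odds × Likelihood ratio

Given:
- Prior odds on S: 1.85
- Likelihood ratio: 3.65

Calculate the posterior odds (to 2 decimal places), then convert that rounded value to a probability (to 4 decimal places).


Step 1: Calculate posterior odds
Posterior odds = Prior odds × LR
               = 1.85 × 3.65
               = 6.75

Step 2: Convert to probability
P(S|E) = Posterior odds / (1 + Posterior odds)
       = 6.75 / (1 + 6.75)
       = 6.75 / 7.75
       = 0.8710

The evidence increased P(S) from 0.6491 to 0.8710.


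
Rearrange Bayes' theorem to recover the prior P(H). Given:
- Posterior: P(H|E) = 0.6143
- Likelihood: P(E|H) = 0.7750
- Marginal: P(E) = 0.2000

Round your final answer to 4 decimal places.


From Bayes' theorem: P(H|E) = P(E|H) × P(H) / P(E)

Rearranging for P(H):
P(H) = P(H|E) × P(E) / P(E|H)
     = 0.6143 × 0.2000 / 0.7750
     = 0.12286000 / 0.7750
     = 0.1585


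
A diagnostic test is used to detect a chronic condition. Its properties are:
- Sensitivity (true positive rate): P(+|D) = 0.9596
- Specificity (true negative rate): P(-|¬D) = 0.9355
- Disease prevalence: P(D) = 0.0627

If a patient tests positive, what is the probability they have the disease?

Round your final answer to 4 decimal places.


Let D = has disease, + = positive test

Given:
- P(D) = 0.0627 (prevalence)
- P(+|D) = 0.9596 (sensitivity)
- P(-|¬D) = 0.9355 (specificity)
- P(+|¬D) = 0.0645 (false positive rate = 1 - specificity)

Step 1: Find P(+)
P(+) = P(+|D)P(D) + P(+|¬D)P(¬D)
     = 0.9596 × 0.0627 + 0.0645 × 0.9373
     = 0.06016692 + 0.06045585
     = 0.12062277

Step 2: Apply Bayes' theorem for P(D|+)
P(D|+) = P(+|D)P(D) / P(+)
       = 0.06016692 / 0.12062277
       = 0.4988


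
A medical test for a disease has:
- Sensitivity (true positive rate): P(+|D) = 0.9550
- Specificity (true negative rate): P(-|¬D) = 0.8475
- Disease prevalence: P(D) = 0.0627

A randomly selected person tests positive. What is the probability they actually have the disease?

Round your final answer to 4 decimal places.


Let D = has disease, + = positive test

Given:
- P(D) = 0.0627 (prevalence)
- P(+|D) = 0.9550 (sensitivity)
- P(-|¬D) = 0.8475 (specificity)
- P(+|¬D) = 0.1525 (false positive rate = 1 - specificity)

Step 1: Find P(+)
P(+) = P(+|D)P(D) + P(+|¬D)P(¬D)
     = 0.9550 × 0.0627 + 0.1525 × 0.9373
     = 0.05987850 + 0.14293825
     = 0.20281675

Step 2: Apply Bayes' theorem for P(D|+)
P(D|+) = P(+|D)P(D) / P(+)
       = 0.05987850 / 0.20281675
       = 0.2952


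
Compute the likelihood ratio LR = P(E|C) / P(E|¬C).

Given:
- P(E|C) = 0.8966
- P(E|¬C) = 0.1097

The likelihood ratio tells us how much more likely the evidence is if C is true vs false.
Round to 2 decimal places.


Likelihood Ratio (LR) = P(E|C) / P(E|¬C)

LR = 0.8966 / 0.1097
   = 8.17

The evidence is 8.17 times more likely if C is true than if C is false.
LR > 1, so observing E raises the odds in favor of C.


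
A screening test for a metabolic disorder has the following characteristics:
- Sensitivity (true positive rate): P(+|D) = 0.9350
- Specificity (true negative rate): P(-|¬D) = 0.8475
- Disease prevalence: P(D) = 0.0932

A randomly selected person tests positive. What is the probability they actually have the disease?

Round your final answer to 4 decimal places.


Let D = has disease, + = positive test

Given:
- P(D) = 0.0932 (prevalence)
- P(+|D) = 0.9350 (sensitivity)
- P(-|¬D) = 0.8475 (specificity)
- P(+|¬D) = 0.1525 (false positive rate = 1 - specificity)

Step 1: Find P(+)
P(+) = P(+|D)P(D) + P(+|¬D)P(¬D)
     = 0.9350 × 0.0932 + 0.1525 × 0.9068
     = 0.08714200 + 0.13828700
     = 0.22542900

Step 2: Apply Bayes' theorem for P(D|+)
P(D|+) = P(+|D)P(D) / P(+)
       = 0.08714200 / 0.22542900
       = 0.3866


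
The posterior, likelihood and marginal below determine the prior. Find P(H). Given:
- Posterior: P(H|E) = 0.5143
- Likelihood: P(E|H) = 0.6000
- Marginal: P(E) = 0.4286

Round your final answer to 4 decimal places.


From Bayes' theorem: P(H|E) = P(E|H) × P(H) / P(E)

Rearranging for P(H):
P(H) = P(H|E) × P(E) / P(E|H)
     = 0.5143 × 0.4286 / 0.6000
     = 0.22042898 / 0.6000
     = 0.3674


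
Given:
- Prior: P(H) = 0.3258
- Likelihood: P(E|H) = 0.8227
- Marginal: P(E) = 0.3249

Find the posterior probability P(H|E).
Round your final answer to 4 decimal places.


Using Bayes' theorem:

P(H|E) = P(E|H) × P(H) / P(E)
       = 0.8227 × 0.3258 / 0.3249
       = 0.26803566 / 0.3249
       = 0.8250

The evidence strengthens our belief in H.
Prior: 0.3258 → Posterior: 0.8250


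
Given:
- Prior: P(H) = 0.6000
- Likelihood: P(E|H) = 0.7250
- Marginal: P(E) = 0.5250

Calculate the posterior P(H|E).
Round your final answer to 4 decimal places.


Using Bayes' theorem:

P(H|E) = P(E|H) × P(H) / P(E)
       = 0.7250 × 0.6000 / 0.5250
       = 0.43500000 / 0.5250
       = 0.8286

The evidence strengthens our belief in H.
Prior: 0.6000 → Posterior: 0.8286


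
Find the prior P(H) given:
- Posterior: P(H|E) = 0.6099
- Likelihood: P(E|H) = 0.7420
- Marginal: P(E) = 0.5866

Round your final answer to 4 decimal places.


From Bayes' theorem: P(H|E) = P(E|H) × P(H) / P(E)

Rearranging for P(H):
P(H) = P(H|E) × P(E) / P(E|H)
     = 0.6099 × 0.5866 / 0.7420
     = 0.35776734 / 0.7420
     = 0.4822


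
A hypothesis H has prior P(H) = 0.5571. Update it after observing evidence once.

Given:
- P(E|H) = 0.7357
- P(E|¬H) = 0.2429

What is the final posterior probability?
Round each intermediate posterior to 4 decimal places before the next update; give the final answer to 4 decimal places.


Sequential Bayesian updating:

Initial prior: P(H) = 0.5571

Update 1:
  P(E) = 0.7357 × 0.5571 + 0.2429 × 0.4429 = 0.40985847 + 0.10758041 = 0.51743888
  P(H|E) = 0.40985847 / 0.51743888 = 0.7921

Final posterior: 0.7921


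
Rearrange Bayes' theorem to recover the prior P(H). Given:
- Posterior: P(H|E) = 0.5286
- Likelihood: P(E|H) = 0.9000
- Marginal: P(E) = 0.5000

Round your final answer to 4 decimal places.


From Bayes' theorem: P(H|E) = P(E|H) × P(H) / P(E)

Rearranging for P(H):
P(H) = P(H|E) × P(E) / P(E|H)
     = 0.5286 × 0.5000 / 0.9000
     = 0.26430000 / 0.9000
     = 0.2937


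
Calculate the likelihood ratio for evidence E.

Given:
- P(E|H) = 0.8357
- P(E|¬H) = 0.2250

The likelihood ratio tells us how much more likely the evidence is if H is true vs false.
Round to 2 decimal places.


Likelihood Ratio (LR) = P(E|H) / P(E|¬H)

LR = 0.8357 / 0.2250
   = 3.71

The evidence is 3.71 times more likely if H is true than if H is false.
LR > 1, so observing E raises the odds in favor of H.


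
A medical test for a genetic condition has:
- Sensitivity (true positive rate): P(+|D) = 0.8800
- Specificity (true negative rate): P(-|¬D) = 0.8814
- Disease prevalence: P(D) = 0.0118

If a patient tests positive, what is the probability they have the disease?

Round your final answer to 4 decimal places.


Let D = has disease, + = positive test

Given:
- P(D) = 0.0118 (prevalence)
- P(+|D) = 0.8800 (sensitivity)
- P(-|¬D) = 0.8814 (specificity)
- P(+|¬D) = 0.1186 (false positive rate = 1 - specificity)

Step 1: Find P(+)
P(+) = P(+|D)P(D) + P(+|¬D)P(¬D)
     = 0.8800 × 0.0118 + 0.1186 × 0.9882
     = 0.01038400 + 0.11720052
     = 0.12758452

Step 2: Apply Bayes' theorem for P(D|+)
P(D|+) = P(+|D)P(D) / P(+)
       = 0.01038400 / 0.12758452
       = 0.0814


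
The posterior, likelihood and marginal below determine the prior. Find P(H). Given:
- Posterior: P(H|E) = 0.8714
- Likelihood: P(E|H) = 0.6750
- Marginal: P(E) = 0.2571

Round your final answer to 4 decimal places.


From Bayes' theorem: P(H|E) = P(E|H) × P(H) / P(E)

Rearranging for P(H):
P(H) = P(H|E) × P(E) / P(E|H)
     = 0.8714 × 0.2571 / 0.6750
     = 0.22403694 / 0.6750
     = 0.3319


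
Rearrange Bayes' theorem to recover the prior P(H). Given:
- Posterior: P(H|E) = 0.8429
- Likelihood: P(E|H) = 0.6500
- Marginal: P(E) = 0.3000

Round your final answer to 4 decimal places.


From Bayes' theorem: P(H|E) = P(E|H) × P(H) / P(E)

Rearranging for P(H):
P(H) = P(H|E) × P(E) / P(E|H)
     = 0.8429 × 0.3000 / 0.6500
     = 0.25287000 / 0.6500
     = 0.3890


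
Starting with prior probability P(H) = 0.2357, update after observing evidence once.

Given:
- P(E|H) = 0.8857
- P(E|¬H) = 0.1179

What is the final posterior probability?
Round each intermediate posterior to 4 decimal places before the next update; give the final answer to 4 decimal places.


Sequential Bayesian updating:

Initial prior: P(H) = 0.2357

Update 1:
  P(E) = 0.8857 × 0.2357 + 0.1179 × 0.7643 = 0.20875949 + 0.09011097 = 0.29887046
  P(H|E) = 0.20875949 / 0.29887046 = 0.6985

Final posterior: 0.6985


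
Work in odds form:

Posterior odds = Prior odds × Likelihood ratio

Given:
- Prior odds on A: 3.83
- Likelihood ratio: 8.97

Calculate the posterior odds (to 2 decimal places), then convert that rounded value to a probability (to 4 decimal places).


Step 1: Calculate posterior odds
Posterior odds = Prior odds × LR
               = 3.83 × 8.97
               = 34.36

Step 2: Convert to probability
P(A|E) = Posterior odds / (1 + Posterior odds)
       = 34.36 / (1 + 34.36)
       = 34.36 / 35.36
       = 0.9717

The evidence increased P(A) from 0.7930 to 0.9717.


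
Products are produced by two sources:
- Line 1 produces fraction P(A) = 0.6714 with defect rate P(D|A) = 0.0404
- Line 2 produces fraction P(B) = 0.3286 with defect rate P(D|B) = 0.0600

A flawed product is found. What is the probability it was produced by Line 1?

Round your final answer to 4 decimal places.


Let A = from Line 1, D = flawed

Given:
- P(A) = 0.6714, P(B) = 0.3286
- P(D|A) = 0.0404, P(D|B) = 0.0600

Step 1: Find P(D)
P(D) = P(D|A)P(A) + P(D|B)P(B)
     = 0.0404 × 0.6714 + 0.0600 × 0.3286
     = 0.02712456 + 0.01971600
     = 0.04684056

Step 2: Apply Bayes' theorem
P(A|D) = P(D|A)P(A) / P(D)
       = 0.02712456 / 0.04684056
       = 0.5791


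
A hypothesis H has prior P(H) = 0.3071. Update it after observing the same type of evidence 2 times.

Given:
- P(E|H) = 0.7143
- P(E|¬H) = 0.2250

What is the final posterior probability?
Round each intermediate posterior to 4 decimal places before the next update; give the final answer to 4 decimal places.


Sequential Bayesian updating:

Initial prior: P(H) = 0.3071

Update 1:
  P(E) = 0.7143 × 0.3071 + 0.2250 × 0.6929 = 0.21936153 + 0.15590250 = 0.37526403
  P(H|E) = 0.21936153 / 0.37526403 = 0.5846

Update 2:
  P(E) = 0.7143 × 0.5846 + 0.2250 × 0.4154 = 0.41757978 + 0.09346500 = 0.51104478
  P(H|E) = 0.41757978 / 0.51104478 = 0.8171

Final posterior: 0.8171


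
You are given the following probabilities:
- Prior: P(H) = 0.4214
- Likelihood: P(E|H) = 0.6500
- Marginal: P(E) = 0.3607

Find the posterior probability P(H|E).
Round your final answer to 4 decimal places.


Using Bayes' theorem:

P(H|E) = P(E|H) × P(H) / P(E)
       = 0.6500 × 0.4214 / 0.3607
       = 0.27391000 / 0.3607
       = 0.7594

The evidence strengthens our belief in H.
Prior: 0.4214 → Posterior: 0.7594


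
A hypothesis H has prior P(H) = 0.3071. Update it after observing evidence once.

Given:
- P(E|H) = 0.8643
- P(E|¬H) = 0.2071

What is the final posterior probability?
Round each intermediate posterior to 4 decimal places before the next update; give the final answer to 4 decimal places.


Sequential Bayesian updating:

Initial prior: P(H) = 0.3071

Update 1:
  P(E) = 0.8643 × 0.3071 + 0.2071 × 0.6929 = 0.26542653 + 0.14349959 = 0.40892612
  P(H|E) = 0.26542653 / 0.40892612 = 0.6491

Final posterior: 0.6491


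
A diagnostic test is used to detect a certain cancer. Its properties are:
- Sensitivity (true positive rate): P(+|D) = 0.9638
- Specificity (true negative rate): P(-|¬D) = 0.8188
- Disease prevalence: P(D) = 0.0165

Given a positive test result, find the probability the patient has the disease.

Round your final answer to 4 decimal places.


Let D = has disease, + = positive test

Given:
- P(D) = 0.0165 (prevalence)
- P(+|D) = 0.9638 (sensitivity)
- P(-|¬D) = 0.8188 (specificity)
- P(+|¬D) = 0.1812 (false positive rate = 1 - specificity)

Step 1: Find P(+)
P(+) = P(+|D)P(D) + P(+|¬D)P(¬D)
     = 0.9638 × 0.0165 + 0.1812 × 0.9835
     = 0.01590270 + 0.17821020
     = 0.19411290

Step 2: Apply Bayes' theorem for P(D|+)
P(D|+) = P(+|D)P(D) / P(+)
       = 0.01590270 / 0.19411290
       = 0.0819


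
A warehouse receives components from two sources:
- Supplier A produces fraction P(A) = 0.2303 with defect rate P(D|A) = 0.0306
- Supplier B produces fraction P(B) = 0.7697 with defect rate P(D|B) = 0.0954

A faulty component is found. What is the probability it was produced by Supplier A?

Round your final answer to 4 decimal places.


Let A = from Supplier A, D = faulty

Given:
- P(A) = 0.2303, P(B) = 0.7697
- P(D|A) = 0.0306, P(D|B) = 0.0954

Step 1: Find P(D)
P(D) = P(D|A)P(A) + P(D|B)P(B)
     = 0.0306 × 0.2303 + 0.0954 × 0.7697
     = 0.00704718 + 0.07342938
     = 0.08047656

Step 2: Apply Bayes' theorem
P(A|D) = P(D|A)P(A) / P(D)
       = 0.00704718 / 0.08047656
       = 0.0876


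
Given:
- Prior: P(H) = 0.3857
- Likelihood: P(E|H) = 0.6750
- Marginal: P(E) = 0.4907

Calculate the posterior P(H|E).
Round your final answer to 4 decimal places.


Using Bayes' theorem:

P(H|E) = P(E|H) × P(H) / P(E)
       = 0.6750 × 0.3857 / 0.4907
       = 0.26034750 / 0.4907
       = 0.5306

The evidence strengthens our belief in H.
Prior: 0.3857 → Posterior: 0.5306


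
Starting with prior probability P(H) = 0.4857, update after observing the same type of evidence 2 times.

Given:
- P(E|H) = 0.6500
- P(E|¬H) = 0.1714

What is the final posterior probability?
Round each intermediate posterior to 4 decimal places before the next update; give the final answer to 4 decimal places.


Sequential Bayesian updating:

Initial prior: P(H) = 0.4857

Update 1:
  P(E) = 0.6500 × 0.4857 + 0.1714 × 0.5143 = 0.31570500 + 0.08815102 = 0.40385602
  P(H|E) = 0.31570500 / 0.40385602 = 0.7817

Update 2:
  P(E) = 0.6500 × 0.7817 + 0.1714 × 0.2183 = 0.50810500 + 0.03741662 = 0.54552162
  P(H|E) = 0.50810500 / 0.54552162 = 0.9314

Final posterior: 0.9314


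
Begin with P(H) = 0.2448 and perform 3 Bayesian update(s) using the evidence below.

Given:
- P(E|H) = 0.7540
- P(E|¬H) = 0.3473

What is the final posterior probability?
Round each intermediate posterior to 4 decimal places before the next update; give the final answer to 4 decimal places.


Sequential Bayesian updating:

Initial prior: P(H) = 0.2448

Update 1:
  P(E) = 0.7540 × 0.2448 + 0.3473 × 0.7552 = 0.18457920 + 0.26228096 = 0.44686016
  P(H|E) = 0.18457920 / 0.44686016 = 0.4131

Update 2:
  P(E) = 0.7540 × 0.4131 + 0.3473 × 0.5869 = 0.31147740 + 0.20383037 = 0.51530777
  P(H|E) = 0.31147740 / 0.51530777 = 0.6044

Update 3:
  P(E) = 0.7540 × 0.6044 + 0.3473 × 0.3956 = 0.45571760 + 0.13739188 = 0.59310948
  P(H|E) = 0.45571760 / 0.59310948 = 0.7684

Final posterior: 0.7684


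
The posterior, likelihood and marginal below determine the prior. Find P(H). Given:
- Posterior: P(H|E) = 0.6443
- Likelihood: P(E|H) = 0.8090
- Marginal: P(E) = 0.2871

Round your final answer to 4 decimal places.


From Bayes' theorem: P(H|E) = P(E|H) × P(H) / P(E)

Rearranging for P(H):
P(H) = P(H|E) × P(E) / P(E|H)
     = 0.6443 × 0.2871 / 0.8090
     = 0.18497853 / 0.8090
     = 0.2287


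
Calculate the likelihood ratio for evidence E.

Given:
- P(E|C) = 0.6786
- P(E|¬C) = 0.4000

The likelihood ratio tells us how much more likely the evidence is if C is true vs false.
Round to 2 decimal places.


Likelihood Ratio (LR) = P(E|C) / P(E|¬C)

LR = 0.6786 / 0.4000
   = 1.70

The evidence is 1.70 times more likely if C is true than if C is false.
Because LR exceeds 1, E is evidence for C.


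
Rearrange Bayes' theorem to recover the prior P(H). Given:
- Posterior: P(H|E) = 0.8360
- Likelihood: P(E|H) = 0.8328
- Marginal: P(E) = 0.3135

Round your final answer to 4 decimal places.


From Bayes' theorem: P(H|E) = P(E|H) × P(H) / P(E)

Rearranging for P(H):
P(H) = P(H|E) × P(E) / P(E|H)
     = 0.8360 × 0.3135 / 0.8328
     = 0.26208600 / 0.8328
     = 0.3147


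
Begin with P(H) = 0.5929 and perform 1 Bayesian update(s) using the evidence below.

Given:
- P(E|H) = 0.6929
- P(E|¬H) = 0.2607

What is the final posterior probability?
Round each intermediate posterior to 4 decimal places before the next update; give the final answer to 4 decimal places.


Sequential Bayesian updating:

Initial prior: P(H) = 0.5929

Update 1:
  P(E) = 0.6929 × 0.5929 + 0.2607 × 0.4071 = 0.41082041 + 0.10613097 = 0.51695138
  P(H|E) = 0.41082041 / 0.51695138 = 0.7947

Final posterior: 0.7947


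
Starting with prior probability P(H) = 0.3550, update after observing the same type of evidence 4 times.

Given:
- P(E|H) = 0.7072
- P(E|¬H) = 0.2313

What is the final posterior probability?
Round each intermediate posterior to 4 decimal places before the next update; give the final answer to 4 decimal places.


Sequential Bayesian updating:

Initial prior: P(H) = 0.3550

Update 1:
  P(E) = 0.7072 × 0.3550 + 0.2313 × 0.6450 = 0.25105600 + 0.14918850 = 0.40024450
  P(H|E) = 0.25105600 / 0.40024450 = 0.6273

Update 2:
  P(E) = 0.7072 × 0.6273 + 0.2313 × 0.3727 = 0.44362656 + 0.08620551 = 0.52983207
  P(H|E) = 0.44362656 / 0.52983207 = 0.8373

Update 3:
  P(E) = 0.7072 × 0.8373 + 0.2313 × 0.1627 = 0.59213856 + 0.03763251 = 0.62977107
  P(H|E) = 0.59213856 / 0.62977107 = 0.9402

Update 4:
  P(E) = 0.7072 × 0.9402 + 0.2313 × 0.0598 = 0.66490944 + 0.01383174 = 0.67874118
  P(H|E) = 0.66490944 / 0.67874118 = 0.9796

Final posterior: 0.9796


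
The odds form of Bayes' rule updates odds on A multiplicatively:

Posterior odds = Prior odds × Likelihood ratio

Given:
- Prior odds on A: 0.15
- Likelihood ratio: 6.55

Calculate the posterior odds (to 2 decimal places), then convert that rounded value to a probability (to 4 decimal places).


Step 1: Calculate posterior odds
Posterior odds = Prior odds × LR
               = 0.15 × 6.55
               = 0.98

Step 2: Convert to probability
P(A|E) = Posterior odds / (1 + Posterior odds)
       = 0.98 / (1 + 0.98)
       = 0.98 / 1.98
       = 0.4949

The evidence increased P(A) from 0.1304 to 0.4949.


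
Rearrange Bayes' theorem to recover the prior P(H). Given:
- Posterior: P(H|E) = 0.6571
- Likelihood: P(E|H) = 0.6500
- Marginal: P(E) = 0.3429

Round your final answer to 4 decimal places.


From Bayes' theorem: P(H|E) = P(E|H) × P(H) / P(E)

Rearranging for P(H):
P(H) = P(H|E) × P(E) / P(E|H)
     = 0.6571 × 0.3429 / 0.6500
     = 0.22531959 / 0.6500
     = 0.3466


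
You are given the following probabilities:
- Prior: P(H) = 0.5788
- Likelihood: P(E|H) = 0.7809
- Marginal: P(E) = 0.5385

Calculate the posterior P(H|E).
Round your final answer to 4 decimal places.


Using Bayes' theorem:

P(H|E) = P(E|H) × P(H) / P(E)
       = 0.7809 × 0.5788 / 0.5385
       = 0.45198492 / 0.5385
       = 0.8393

The evidence strengthens our belief in H.
Prior: 0.5788 → Posterior: 0.8393


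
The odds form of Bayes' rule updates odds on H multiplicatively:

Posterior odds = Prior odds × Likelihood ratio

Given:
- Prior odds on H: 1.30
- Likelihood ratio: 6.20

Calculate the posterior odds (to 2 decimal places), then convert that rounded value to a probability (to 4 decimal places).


Step 1: Calculate posterior odds
Posterior odds = Prior odds × LR
               = 1.30 × 6.20
               = 8.06

Step 2: Convert to probability
P(H|E) = Posterior odds / (1 + Posterior odds)
       = 8.06 / (1 + 8.06)
       = 8.06 / 9.06
       = 0.8896

The evidence increased P(H) from 0.5652 to 0.8896.


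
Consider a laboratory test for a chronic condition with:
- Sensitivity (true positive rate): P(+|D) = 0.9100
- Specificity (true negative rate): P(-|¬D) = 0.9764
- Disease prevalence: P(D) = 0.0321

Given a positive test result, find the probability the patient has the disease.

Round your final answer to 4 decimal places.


Let D = has disease, + = positive test

Given:
- P(D) = 0.0321 (prevalence)
- P(+|D) = 0.9100 (sensitivity)
- P(-|¬D) = 0.9764 (specificity)
- P(+|¬D) = 0.0236 (false positive rate = 1 - specificity)

Step 1: Find P(+)
P(+) = P(+|D)P(D) + P(+|¬D)P(¬D)
     = 0.9100 × 0.0321 + 0.0236 × 0.9679
     = 0.02921100 + 0.02284244
     = 0.05205344

Step 2: Apply Bayes' theorem for P(D|+)
P(D|+) = P(+|D)P(D) / P(+)
       = 0.02921100 / 0.05205344
       = 0.5612


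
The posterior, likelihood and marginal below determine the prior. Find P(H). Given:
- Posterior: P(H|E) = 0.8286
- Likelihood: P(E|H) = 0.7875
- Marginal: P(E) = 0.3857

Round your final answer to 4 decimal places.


From Bayes' theorem: P(H|E) = P(E|H) × P(H) / P(E)

Rearranging for P(H):
P(H) = P(H|E) × P(E) / P(E|H)
     = 0.8286 × 0.3857 / 0.7875
     = 0.31959102 / 0.7875
     = 0.4058


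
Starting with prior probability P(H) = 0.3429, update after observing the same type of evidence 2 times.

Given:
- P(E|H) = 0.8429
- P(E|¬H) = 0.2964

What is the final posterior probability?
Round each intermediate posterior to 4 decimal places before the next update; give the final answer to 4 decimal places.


Sequential Bayesian updating:

Initial prior: P(H) = 0.3429

Update 1:
  P(E) = 0.8429 × 0.3429 + 0.2964 × 0.6571 = 0.28903041 + 0.19476444 = 0.48379485
  P(H|E) = 0.28903041 / 0.48379485 = 0.5974

Update 2:
  P(E) = 0.8429 × 0.5974 + 0.2964 × 0.4026 = 0.50354846 + 0.11933064 = 0.62287910
  P(H|E) = 0.50354846 / 0.62287910 = 0.8084

Final posterior: 0.8084


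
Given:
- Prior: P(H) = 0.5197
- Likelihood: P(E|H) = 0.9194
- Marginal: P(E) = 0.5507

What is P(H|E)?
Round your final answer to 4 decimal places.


Using Bayes' theorem:

P(H|E) = P(E|H) × P(H) / P(E)
       = 0.9194 × 0.5197 / 0.5507
       = 0.47781218 / 0.5507
       = 0.8676

The evidence strengthens our belief in H.
Prior: 0.5197 → Posterior: 0.8676


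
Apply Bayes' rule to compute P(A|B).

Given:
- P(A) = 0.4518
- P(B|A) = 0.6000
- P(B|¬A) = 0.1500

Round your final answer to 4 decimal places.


Bayes' theorem: P(A|B) = P(B|A) × P(A) / P(B)

Step 1: Calculate P(B) using law of total probability
P(B) = P(B|A)P(A) + P(B|¬A)P(¬A)
     = 0.6000 × 0.4518 + 0.1500 × 0.5482
     = 0.27108000 + 0.08223000
     = 0.35331000

Step 2: Apply Bayes' theorem
P(A|B) = P(B|A) × P(A) / P(B)
       = 0.27108000 / 0.35331000
       = 0.7673


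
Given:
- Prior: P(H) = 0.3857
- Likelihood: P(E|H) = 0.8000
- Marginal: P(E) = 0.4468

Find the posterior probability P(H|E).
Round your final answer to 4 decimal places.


Using Bayes' theorem:

P(H|E) = P(E|H) × P(H) / P(E)
       = 0.8000 × 0.3857 / 0.4468
       = 0.30856000 / 0.4468
       = 0.6906

The evidence strengthens our belief in H.
Prior: 0.3857 → Posterior: 0.6906
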